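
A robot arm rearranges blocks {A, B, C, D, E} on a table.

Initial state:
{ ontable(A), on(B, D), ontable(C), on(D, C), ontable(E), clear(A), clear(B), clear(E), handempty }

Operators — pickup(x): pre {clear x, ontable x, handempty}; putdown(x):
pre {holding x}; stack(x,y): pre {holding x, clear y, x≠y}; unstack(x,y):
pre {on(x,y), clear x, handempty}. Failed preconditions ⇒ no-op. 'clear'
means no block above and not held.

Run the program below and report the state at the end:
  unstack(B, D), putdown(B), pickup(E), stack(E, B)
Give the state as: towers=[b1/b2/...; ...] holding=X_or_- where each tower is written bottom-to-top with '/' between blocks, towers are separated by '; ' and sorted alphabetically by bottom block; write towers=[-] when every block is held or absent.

towers=[A; B/E; C/D] holding=-

step 1 (unstack(B, D)): towers=[A; C/D; E] holding=B
step 2 (putdown(B)): towers=[A; B; C/D; E] holding=-
step 3 (pickup(E)): towers=[A; B; C/D] holding=E
step 4 (stack(E, B)): towers=[A; B/E; C/D] holding=-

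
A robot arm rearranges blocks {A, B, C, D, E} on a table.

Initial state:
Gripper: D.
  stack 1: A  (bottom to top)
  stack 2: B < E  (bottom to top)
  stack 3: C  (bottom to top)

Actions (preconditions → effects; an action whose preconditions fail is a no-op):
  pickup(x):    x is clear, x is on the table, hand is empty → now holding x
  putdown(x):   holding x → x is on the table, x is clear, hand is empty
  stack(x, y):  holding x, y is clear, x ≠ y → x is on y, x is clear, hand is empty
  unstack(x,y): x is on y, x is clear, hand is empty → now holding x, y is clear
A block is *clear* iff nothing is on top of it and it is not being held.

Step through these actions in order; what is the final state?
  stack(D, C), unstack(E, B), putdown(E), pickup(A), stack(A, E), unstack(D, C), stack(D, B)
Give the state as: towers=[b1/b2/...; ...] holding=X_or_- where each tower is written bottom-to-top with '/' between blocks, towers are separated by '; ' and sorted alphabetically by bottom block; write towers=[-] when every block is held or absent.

step 1 (stack(D, C)): towers=[A; B/E; C/D] holding=-
step 2 (unstack(E, B)): towers=[A; B; C/D] holding=E
step 3 (putdown(E)): towers=[A; B; C/D; E] holding=-
step 4 (pickup(A)): towers=[B; C/D; E] holding=A
step 5 (stack(A, E)): towers=[B; C/D; E/A] holding=-
step 6 (unstack(D, C)): towers=[B; C; E/A] holding=D
step 7 (stack(D, B)): towers=[B/D; C; E/A] holding=-

towers=[B/D; C; E/A] holding=-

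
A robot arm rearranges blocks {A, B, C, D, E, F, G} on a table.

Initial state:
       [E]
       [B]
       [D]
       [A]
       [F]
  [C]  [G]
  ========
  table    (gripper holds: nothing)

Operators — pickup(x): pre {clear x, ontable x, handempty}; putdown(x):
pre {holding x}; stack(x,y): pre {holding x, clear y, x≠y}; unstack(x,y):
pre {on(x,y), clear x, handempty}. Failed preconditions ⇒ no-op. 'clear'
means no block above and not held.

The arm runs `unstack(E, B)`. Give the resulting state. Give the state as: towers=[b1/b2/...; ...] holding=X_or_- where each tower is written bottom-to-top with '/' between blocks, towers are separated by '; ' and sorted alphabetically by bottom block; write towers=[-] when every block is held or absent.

before: towers=[C; G/F/A/D/B/E] holding=-
pre[unstack(E, B)]: on(E,B) ✓, clear(E) ✓, handempty ✓
all met → apply unstack(E, B)
after:  towers=[C; G/F/A/D/B] holding=E

towers=[C; G/F/A/D/B] holding=E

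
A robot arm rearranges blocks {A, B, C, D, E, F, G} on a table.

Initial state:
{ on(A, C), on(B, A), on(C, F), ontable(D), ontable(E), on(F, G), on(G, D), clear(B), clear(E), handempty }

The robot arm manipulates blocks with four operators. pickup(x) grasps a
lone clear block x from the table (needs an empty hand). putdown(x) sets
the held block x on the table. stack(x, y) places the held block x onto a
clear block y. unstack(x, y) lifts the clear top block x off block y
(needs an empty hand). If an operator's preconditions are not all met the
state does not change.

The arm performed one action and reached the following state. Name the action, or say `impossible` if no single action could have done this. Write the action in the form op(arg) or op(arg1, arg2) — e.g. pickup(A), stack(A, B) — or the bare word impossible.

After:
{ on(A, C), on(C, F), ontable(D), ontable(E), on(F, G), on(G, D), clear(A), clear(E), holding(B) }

target: towers=[D/G/F/C/A; E] holding=B
     unstack(B, A) → towers=[D/G/F/C/A; E] holding=B  ← match
         pickup(E) → towers=[D/G/F/C/A/B] holding=E

unstack(B, A)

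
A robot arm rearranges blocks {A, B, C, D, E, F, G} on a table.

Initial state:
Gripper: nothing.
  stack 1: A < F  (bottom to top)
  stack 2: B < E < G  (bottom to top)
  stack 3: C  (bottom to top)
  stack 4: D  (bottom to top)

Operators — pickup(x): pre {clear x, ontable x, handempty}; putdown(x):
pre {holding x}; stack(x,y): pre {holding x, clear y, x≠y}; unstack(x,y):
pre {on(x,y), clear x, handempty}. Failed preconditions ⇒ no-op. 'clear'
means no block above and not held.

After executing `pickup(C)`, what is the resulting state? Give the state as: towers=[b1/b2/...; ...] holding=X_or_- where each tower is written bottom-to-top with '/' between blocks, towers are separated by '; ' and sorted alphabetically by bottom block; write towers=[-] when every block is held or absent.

before: towers=[A/F; B/E/G; C; D] holding=-
pre[pickup(C)]: clear(C) ✓, ontable(C) ✓, handempty ✓
all met → apply pickup(C)
after:  towers=[A/F; B/E/G; D] holding=C

towers=[A/F; B/E/G; D] holding=C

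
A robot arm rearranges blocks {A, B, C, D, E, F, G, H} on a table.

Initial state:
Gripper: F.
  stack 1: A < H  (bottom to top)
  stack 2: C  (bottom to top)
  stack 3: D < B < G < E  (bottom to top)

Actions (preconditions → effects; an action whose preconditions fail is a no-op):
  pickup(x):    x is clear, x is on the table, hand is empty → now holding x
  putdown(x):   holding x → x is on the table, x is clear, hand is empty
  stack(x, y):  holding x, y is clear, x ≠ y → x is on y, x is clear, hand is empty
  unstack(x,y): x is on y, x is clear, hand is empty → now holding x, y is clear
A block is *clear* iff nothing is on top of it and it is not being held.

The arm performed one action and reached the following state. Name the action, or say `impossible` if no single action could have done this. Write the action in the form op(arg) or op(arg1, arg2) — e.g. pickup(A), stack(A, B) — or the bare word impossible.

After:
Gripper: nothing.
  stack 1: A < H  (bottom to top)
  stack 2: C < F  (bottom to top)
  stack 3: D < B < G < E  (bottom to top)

target: towers=[A/H; C/F; D/B/G/E] holding=-
        putdown(F) → towers=[A/H; C; D/B/G/E; F] holding=-
       stack(F, E) → towers=[A/H; C; D/B/G/E/F] holding=-
       stack(F, H) → towers=[A/H/F; C; D/B/G/E] holding=-
       stack(F, C) → towers=[A/H; C/F; D/B/G/E] holding=-  ← match

stack(F, C)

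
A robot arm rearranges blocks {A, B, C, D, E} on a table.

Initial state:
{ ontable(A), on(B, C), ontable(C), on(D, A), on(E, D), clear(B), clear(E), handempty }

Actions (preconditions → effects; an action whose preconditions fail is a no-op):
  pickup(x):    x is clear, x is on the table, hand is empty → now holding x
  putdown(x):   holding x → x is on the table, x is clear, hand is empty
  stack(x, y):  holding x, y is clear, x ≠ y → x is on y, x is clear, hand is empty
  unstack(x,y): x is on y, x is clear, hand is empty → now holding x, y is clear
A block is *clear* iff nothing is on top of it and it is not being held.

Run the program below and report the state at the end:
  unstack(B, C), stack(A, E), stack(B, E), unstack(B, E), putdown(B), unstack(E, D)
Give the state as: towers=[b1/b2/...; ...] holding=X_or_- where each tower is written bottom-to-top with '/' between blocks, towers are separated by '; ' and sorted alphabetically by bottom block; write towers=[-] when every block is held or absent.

towers=[A/D; B; C] holding=E

step 1 (unstack(B, C)): towers=[A/D/E; C] holding=B
step 2 (stack(A, E)) [no-op]: towers=[A/D/E; C] holding=B
step 3 (stack(B, E)): towers=[A/D/E/B; C] holding=-
step 4 (unstack(B, E)): towers=[A/D/E; C] holding=B
step 5 (putdown(B)): towers=[A/D/E; B; C] holding=-
step 6 (unstack(E, D)): towers=[A/D; B; C] holding=E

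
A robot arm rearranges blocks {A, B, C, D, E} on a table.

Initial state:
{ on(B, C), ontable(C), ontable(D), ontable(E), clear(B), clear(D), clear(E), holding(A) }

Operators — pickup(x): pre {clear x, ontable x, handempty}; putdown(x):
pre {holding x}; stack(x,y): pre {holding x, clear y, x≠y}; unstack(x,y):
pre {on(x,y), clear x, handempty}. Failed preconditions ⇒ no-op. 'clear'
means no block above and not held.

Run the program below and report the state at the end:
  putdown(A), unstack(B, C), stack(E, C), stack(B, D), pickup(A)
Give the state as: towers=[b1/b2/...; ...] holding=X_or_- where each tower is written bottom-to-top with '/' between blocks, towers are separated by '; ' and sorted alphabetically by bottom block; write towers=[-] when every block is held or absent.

step 1 (putdown(A)): towers=[A; C/B; D; E] holding=-
step 2 (unstack(B, C)): towers=[A; C; D; E] holding=B
step 3 (stack(E, C)) [no-op]: towers=[A; C; D; E] holding=B
step 4 (stack(B, D)): towers=[A; C; D/B; E] holding=-
step 5 (pickup(A)): towers=[C; D/B; E] holding=A

towers=[C; D/B; E] holding=A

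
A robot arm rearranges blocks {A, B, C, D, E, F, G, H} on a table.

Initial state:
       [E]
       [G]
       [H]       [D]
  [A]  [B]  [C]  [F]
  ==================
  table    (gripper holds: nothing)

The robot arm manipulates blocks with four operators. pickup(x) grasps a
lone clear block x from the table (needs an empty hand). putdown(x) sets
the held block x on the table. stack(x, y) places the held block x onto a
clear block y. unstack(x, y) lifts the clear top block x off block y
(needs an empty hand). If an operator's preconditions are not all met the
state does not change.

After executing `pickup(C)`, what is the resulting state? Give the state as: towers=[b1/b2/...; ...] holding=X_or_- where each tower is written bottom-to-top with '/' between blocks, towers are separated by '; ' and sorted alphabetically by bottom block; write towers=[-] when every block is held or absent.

towers=[A; B/H/G/E; F/D] holding=C

before: towers=[A; B/H/G/E; C; F/D] holding=-
pre[pickup(C)]: clear(C) ok, ontable(C) ok, handempty ok
all met → apply pickup(C)
after:  towers=[A; B/H/G/E; F/D] holding=C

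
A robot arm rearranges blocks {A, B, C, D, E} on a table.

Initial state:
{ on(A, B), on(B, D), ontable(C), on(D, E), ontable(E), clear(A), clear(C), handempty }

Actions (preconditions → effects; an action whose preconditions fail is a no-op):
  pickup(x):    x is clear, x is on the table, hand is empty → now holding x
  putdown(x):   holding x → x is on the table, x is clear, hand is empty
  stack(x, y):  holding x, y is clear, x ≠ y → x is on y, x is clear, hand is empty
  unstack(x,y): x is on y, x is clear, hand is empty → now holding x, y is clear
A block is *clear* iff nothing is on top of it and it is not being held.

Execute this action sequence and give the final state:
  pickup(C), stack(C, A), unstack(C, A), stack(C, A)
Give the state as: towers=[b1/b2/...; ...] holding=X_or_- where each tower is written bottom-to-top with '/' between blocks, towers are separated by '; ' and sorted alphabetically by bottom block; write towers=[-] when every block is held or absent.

towers=[E/D/B/A/C] holding=-

step 1 (pickup(C)): towers=[E/D/B/A] holding=C
step 2 (stack(C, A)): towers=[E/D/B/A/C] holding=-
step 3 (unstack(C, A)): towers=[E/D/B/A] holding=C
step 4 (stack(C, A)): towers=[E/D/B/A/C] holding=-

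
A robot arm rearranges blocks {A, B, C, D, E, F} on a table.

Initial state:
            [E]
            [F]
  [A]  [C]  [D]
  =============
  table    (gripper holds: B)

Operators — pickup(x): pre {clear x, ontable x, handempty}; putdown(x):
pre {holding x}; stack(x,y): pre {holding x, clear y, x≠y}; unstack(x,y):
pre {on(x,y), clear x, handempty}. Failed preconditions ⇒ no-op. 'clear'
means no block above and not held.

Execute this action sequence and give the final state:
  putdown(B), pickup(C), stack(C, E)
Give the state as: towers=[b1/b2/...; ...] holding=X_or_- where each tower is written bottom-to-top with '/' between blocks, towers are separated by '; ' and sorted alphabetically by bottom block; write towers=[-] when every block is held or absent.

step 1 (putdown(B)): towers=[A; B; C; D/F/E] holding=-
step 2 (pickup(C)): towers=[A; B; D/F/E] holding=C
step 3 (stack(C, E)): towers=[A; B; D/F/E/C] holding=-

towers=[A; B; D/F/E/C] holding=-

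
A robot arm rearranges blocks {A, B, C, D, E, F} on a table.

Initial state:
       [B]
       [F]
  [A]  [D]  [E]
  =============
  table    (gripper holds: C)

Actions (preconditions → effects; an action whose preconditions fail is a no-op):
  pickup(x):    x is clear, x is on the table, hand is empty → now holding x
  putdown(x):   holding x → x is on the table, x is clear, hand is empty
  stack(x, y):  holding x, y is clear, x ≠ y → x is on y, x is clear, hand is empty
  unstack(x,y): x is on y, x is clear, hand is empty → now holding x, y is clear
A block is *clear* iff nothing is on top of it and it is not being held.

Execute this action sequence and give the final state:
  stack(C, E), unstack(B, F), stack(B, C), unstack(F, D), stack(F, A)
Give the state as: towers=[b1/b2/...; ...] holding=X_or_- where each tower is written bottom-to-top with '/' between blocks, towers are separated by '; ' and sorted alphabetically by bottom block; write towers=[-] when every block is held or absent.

towers=[A/F; D; E/C/B] holding=-

step 1 (stack(C, E)): towers=[A; D/F/B; E/C] holding=-
step 2 (unstack(B, F)): towers=[A; D/F; E/C] holding=B
step 3 (stack(B, C)): towers=[A; D/F; E/C/B] holding=-
step 4 (unstack(F, D)): towers=[A; D; E/C/B] holding=F
step 5 (stack(F, A)): towers=[A/F; D; E/C/B] holding=-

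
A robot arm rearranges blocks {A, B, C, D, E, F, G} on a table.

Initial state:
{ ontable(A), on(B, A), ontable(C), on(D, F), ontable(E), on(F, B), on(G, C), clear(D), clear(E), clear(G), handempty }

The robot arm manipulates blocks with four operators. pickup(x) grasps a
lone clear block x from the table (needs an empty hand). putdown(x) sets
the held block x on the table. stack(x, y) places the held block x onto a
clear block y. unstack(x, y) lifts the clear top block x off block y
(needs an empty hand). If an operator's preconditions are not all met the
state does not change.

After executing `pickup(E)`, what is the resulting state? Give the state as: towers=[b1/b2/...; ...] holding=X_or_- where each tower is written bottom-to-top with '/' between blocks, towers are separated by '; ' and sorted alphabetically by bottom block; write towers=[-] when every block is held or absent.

before: towers=[A/B/F/D; C/G; E] holding=-
pre[pickup(E)]: clear(E) ✓, ontable(E) ✓, handempty ✓
all met → apply pickup(E)
after:  towers=[A/B/F/D; C/G] holding=E

towers=[A/B/F/D; C/G] holding=E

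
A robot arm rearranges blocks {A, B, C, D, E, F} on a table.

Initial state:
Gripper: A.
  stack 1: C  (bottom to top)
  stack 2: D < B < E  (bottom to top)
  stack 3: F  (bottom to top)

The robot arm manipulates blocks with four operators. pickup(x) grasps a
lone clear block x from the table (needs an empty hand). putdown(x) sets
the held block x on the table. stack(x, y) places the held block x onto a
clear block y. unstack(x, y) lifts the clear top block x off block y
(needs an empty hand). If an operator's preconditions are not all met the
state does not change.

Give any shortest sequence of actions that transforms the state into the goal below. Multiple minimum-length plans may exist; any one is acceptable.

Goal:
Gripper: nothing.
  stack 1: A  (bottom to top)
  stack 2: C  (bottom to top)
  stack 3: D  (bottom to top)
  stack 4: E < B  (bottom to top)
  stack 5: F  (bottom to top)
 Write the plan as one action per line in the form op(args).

putdown(A)
unstack(E, B)
putdown(E)
unstack(B, D)
stack(B, E)

step 1 (putdown(A)): towers=[A; C; D/B/E; F] holding=-
step 2 (unstack(E, B)): towers=[A; C; D/B; F] holding=E
step 3 (putdown(E)): towers=[A; C; D/B; E; F] holding=-
step 4 (unstack(B, D)): towers=[A; C; D; E; F] holding=B
step 5 (stack(B, E)): towers=[A; C; D; E/B; F] holding=-
goal check: towers=[A; C; D; E/B; F] holding=- — reached (length 5, optimal by BFS)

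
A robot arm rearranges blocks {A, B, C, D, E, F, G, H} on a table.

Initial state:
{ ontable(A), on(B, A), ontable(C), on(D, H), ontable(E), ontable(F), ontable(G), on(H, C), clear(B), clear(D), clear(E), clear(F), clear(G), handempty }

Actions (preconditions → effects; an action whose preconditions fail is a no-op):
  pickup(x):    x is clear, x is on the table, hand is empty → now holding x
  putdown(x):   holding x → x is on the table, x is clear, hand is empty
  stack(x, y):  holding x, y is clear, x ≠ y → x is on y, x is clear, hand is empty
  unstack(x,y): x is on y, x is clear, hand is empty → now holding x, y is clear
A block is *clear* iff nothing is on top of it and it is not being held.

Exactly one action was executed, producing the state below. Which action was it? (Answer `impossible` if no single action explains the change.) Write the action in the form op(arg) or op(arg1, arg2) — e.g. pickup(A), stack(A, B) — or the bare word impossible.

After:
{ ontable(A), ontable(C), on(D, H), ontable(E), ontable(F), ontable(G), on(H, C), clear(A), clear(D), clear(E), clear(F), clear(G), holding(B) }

target: towers=[A; C/H/D; E; F; G] holding=B
         pickup(G) → towers=[A/B; C/H/D; E; F] holding=G
         pickup(E) → towers=[A/B; C/H/D; F; G] holding=E
     unstack(B, A) → towers=[A; C/H/D; E; F; G] holding=B  ← match
         pickup(F) → towers=[A/B; C/H/D; E; G] holding=F
     unstack(D, H) → towers=[A/B; C/H; E; F; G] holding=D

unstack(B, A)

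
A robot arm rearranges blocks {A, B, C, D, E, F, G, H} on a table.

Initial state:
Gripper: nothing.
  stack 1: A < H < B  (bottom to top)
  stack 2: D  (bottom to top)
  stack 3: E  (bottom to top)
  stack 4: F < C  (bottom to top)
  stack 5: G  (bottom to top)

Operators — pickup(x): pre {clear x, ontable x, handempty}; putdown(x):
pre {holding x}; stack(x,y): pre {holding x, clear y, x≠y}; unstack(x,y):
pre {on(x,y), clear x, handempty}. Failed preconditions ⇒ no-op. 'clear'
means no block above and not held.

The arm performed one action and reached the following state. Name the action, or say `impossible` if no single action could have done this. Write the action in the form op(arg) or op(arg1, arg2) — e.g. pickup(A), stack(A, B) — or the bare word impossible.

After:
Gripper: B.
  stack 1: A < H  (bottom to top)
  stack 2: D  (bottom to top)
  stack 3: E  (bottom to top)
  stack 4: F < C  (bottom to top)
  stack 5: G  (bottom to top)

target: towers=[A/H; D; E; F/C; G] holding=B
         pickup(G) → towers=[A/H/B; D; E; F/C] holding=G
         pickup(E) → towers=[A/H/B; D; F/C; G] holding=E
     unstack(B, H) → towers=[A/H; D; E; F/C; G] holding=B  ← match
         pickup(D) → towers=[A/H/B; E; F/C; G] holding=D
     unstack(C, F) → towers=[A/H/B; D; E; F; G] holding=C

unstack(B, H)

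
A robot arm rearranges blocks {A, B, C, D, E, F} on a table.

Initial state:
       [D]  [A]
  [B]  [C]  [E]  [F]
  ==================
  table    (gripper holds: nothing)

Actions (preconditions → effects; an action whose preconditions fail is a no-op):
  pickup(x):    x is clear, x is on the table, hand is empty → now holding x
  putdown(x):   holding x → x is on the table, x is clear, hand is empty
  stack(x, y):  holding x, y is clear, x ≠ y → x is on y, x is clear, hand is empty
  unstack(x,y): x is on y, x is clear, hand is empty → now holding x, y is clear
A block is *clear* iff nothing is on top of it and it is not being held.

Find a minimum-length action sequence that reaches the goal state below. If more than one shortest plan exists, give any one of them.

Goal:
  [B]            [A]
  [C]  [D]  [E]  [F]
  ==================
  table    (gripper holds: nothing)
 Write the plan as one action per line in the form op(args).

unstack(D, C)
putdown(D)
pickup(B)
stack(B, C)
unstack(A, E)
stack(A, F)

step 1 (unstack(D, C)): towers=[B; C; E/A; F] holding=D
step 2 (putdown(D)): towers=[B; C; D; E/A; F] holding=-
step 3 (pickup(B)): towers=[C; D; E/A; F] holding=B
step 4 (stack(B, C)): towers=[C/B; D; E/A; F] holding=-
step 5 (unstack(A, E)): towers=[C/B; D; E; F] holding=A
step 6 (stack(A, F)): towers=[C/B; D; E; F/A] holding=-
goal check: towers=[C/B; D; E; F/A] holding=- — reached (length 6, optimal by BFS)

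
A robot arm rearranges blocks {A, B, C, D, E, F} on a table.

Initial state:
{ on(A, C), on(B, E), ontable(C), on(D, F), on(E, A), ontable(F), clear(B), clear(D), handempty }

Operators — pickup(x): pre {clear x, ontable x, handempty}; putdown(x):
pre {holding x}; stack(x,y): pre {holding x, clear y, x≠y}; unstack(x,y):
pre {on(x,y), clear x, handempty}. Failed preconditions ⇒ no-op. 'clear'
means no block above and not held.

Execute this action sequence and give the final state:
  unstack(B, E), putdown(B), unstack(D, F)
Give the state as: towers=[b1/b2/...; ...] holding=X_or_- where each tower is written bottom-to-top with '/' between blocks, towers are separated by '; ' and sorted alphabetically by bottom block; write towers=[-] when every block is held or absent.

towers=[B; C/A/E; F] holding=D

step 1 (unstack(B, E)): towers=[C/A/E; F/D] holding=B
step 2 (putdown(B)): towers=[B; C/A/E; F/D] holding=-
step 3 (unstack(D, F)): towers=[B; C/A/E; F] holding=D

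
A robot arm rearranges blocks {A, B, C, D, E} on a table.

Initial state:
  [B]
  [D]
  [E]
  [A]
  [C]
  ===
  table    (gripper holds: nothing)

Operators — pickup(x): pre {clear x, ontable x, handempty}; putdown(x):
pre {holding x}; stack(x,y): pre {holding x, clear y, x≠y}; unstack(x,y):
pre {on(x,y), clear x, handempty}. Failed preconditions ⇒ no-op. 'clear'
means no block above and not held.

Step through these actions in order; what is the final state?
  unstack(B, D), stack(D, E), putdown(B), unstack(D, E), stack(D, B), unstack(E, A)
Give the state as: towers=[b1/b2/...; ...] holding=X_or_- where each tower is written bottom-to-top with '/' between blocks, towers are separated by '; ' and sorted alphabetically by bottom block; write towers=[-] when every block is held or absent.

towers=[B/D; C/A] holding=E

step 1 (unstack(B, D)): towers=[C/A/E/D] holding=B
step 2 (stack(D, E)) [no-op]: towers=[C/A/E/D] holding=B
step 3 (putdown(B)): towers=[B; C/A/E/D] holding=-
step 4 (unstack(D, E)): towers=[B; C/A/E] holding=D
step 5 (stack(D, B)): towers=[B/D; C/A/E] holding=-
step 6 (unstack(E, A)): towers=[B/D; C/A] holding=E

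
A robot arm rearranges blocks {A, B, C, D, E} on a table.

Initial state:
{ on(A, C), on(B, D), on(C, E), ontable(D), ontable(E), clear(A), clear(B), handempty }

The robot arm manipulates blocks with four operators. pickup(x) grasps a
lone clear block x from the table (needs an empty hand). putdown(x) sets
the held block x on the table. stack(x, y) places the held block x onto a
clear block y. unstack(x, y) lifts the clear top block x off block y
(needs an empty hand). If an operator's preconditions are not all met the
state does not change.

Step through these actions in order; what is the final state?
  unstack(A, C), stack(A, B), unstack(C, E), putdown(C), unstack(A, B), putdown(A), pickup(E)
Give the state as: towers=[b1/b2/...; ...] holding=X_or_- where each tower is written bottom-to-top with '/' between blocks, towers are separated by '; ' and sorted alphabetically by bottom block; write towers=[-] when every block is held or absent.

towers=[A; C; D/B] holding=E

step 1 (unstack(A, C)): towers=[D/B; E/C] holding=A
step 2 (stack(A, B)): towers=[D/B/A; E/C] holding=-
step 3 (unstack(C, E)): towers=[D/B/A; E] holding=C
step 4 (putdown(C)): towers=[C; D/B/A; E] holding=-
step 5 (unstack(A, B)): towers=[C; D/B; E] holding=A
step 6 (putdown(A)): towers=[A; C; D/B; E] holding=-
step 7 (pickup(E)): towers=[A; C; D/B] holding=E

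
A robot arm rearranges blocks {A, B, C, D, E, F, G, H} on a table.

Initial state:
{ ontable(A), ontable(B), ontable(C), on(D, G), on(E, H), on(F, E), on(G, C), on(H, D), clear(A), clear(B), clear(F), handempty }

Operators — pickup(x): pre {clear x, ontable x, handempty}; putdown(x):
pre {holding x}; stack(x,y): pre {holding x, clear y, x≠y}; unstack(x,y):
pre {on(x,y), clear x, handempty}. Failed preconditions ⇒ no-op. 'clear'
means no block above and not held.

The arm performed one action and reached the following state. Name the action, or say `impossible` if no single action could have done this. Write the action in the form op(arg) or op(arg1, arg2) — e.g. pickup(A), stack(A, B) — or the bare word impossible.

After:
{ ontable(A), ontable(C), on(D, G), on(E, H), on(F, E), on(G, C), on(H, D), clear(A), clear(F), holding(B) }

pickup(B)

target: towers=[A; C/G/D/H/E/F] holding=B
         pickup(A) → towers=[B; C/G/D/H/E/F] holding=A
         pickup(B) → towers=[A; C/G/D/H/E/F] holding=B  ← match
     unstack(F, E) → towers=[A; B; C/G/D/H/E] holding=F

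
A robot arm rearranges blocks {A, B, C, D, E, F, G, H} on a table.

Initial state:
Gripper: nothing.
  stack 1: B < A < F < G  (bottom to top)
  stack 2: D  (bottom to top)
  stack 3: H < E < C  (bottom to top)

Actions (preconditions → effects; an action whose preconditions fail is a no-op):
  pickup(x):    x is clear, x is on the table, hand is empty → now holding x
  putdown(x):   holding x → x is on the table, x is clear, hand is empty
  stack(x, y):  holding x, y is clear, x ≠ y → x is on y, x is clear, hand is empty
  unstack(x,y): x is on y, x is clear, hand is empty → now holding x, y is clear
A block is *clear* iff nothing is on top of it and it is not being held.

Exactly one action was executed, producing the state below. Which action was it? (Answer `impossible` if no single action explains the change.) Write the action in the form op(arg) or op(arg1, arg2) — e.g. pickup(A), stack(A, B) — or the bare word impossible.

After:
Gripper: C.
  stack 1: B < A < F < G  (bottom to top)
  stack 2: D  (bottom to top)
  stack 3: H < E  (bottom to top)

target: towers=[B/A/F/G; D; H/E] holding=C
     unstack(G, F) → towers=[B/A/F; D; H/E/C] holding=G
         pickup(D) → towers=[B/A/F/G; H/E/C] holding=D
     unstack(C, E) → towers=[B/A/F/G; D; H/E] holding=C  ← match

unstack(C, E)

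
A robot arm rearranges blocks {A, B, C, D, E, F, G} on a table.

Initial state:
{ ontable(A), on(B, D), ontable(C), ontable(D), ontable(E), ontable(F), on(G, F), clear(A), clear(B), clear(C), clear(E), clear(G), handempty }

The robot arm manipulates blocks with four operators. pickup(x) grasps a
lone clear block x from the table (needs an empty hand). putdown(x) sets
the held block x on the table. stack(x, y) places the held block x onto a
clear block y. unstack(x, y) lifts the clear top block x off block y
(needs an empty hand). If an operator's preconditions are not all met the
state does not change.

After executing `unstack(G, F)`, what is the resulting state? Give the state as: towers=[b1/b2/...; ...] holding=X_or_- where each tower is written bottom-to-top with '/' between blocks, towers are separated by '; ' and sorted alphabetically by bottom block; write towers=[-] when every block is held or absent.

towers=[A; C; D/B; E; F] holding=G

before: towers=[A; C; D/B; E; F/G] holding=-
pre[unstack(G, F)]: on(G,F) yes, clear(G) yes, handempty yes
all met → apply unstack(G, F)
after:  towers=[A; C; D/B; E; F] holding=G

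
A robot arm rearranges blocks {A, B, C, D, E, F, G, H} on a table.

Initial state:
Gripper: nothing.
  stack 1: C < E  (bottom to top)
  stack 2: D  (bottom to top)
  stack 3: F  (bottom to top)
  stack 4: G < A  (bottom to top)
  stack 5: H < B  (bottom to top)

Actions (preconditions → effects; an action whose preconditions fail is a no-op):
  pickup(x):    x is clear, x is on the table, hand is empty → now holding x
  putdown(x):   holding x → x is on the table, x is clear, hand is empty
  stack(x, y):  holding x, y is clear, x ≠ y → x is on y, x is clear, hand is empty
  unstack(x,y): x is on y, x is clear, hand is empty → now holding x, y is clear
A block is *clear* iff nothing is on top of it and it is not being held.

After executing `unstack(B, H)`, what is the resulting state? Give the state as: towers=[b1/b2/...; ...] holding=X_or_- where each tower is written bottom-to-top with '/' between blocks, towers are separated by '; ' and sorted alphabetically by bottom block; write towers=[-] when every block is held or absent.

towers=[C/E; D; F; G/A; H] holding=B

before: towers=[C/E; D; F; G/A; H/B] holding=-
pre[unstack(B, H)]: on(B,H) ✓, clear(B) ✓, handempty ✓
all met → apply unstack(B, H)
after:  towers=[C/E; D; F; G/A; H] holding=B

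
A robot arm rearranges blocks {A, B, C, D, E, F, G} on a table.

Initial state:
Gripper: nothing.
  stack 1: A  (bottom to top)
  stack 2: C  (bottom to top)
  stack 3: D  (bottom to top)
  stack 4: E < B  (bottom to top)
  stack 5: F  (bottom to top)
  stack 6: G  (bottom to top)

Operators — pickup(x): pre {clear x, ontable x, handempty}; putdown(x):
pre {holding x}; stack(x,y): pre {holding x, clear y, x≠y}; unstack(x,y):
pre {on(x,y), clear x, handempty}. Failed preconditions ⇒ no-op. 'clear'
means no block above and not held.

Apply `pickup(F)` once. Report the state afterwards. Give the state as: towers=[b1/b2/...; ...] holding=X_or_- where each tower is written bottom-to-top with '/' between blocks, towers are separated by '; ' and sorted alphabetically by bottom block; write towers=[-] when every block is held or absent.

towers=[A; C; D; E/B; G] holding=F

before: towers=[A; C; D; E/B; F; G] holding=-
pre[pickup(F)]: clear(F) ✓, ontable(F) ✓, handempty ✓
all met → apply pickup(F)
after:  towers=[A; C; D; E/B; G] holding=F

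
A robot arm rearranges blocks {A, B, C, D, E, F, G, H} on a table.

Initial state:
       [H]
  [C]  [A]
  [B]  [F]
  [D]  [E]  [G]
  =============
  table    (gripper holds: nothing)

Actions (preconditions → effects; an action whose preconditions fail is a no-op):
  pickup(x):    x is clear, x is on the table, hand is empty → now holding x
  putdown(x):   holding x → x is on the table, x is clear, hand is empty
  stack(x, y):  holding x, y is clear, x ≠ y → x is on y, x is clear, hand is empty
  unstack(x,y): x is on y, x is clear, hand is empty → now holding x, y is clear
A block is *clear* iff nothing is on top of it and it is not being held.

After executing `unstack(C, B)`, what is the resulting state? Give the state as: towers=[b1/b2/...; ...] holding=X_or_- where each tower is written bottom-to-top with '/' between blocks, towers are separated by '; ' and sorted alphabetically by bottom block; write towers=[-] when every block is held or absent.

towers=[D/B; E/F/A/H; G] holding=C

before: towers=[D/B/C; E/F/A/H; G] holding=-
pre[unstack(C, B)]: on(C,B) ✓, clear(C) ✓, handempty ✓
all met → apply unstack(C, B)
after:  towers=[D/B; E/F/A/H; G] holding=C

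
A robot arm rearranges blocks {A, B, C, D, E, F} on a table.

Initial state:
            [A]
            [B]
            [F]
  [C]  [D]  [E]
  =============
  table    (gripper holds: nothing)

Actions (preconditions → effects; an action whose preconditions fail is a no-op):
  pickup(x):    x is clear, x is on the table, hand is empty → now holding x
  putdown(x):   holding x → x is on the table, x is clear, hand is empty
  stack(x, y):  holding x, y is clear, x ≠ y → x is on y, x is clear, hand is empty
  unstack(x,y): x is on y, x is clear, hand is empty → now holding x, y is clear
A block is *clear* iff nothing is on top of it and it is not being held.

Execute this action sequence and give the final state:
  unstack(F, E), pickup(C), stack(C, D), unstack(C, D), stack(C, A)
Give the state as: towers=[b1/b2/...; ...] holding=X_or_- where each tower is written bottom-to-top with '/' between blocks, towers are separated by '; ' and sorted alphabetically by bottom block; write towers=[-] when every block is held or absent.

step 1 (unstack(F, E)) [no-op]: towers=[C; D; E/F/B/A] holding=-
step 2 (pickup(C)): towers=[D; E/F/B/A] holding=C
step 3 (stack(C, D)): towers=[D/C; E/F/B/A] holding=-
step 4 (unstack(C, D)): towers=[D; E/F/B/A] holding=C
step 5 (stack(C, A)): towers=[D; E/F/B/A/C] holding=-

towers=[D; E/F/B/A/C] holding=-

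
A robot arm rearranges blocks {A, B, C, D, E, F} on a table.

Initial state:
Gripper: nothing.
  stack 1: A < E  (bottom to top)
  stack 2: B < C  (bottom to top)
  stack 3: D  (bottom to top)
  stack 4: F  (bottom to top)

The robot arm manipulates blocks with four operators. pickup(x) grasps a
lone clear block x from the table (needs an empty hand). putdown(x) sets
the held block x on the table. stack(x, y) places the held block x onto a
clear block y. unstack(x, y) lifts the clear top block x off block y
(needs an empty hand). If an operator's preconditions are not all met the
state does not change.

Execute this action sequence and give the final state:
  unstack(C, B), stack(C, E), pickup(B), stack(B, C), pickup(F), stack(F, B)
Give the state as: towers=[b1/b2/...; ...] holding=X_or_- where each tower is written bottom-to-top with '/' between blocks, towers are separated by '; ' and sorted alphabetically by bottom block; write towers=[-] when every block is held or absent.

towers=[A/E/C/B/F; D] holding=-

step 1 (unstack(C, B)): towers=[A/E; B; D; F] holding=C
step 2 (stack(C, E)): towers=[A/E/C; B; D; F] holding=-
step 3 (pickup(B)): towers=[A/E/C; D; F] holding=B
step 4 (stack(B, C)): towers=[A/E/C/B; D; F] holding=-
step 5 (pickup(F)): towers=[A/E/C/B; D] holding=F
step 6 (stack(F, B)): towers=[A/E/C/B/F; D] holding=-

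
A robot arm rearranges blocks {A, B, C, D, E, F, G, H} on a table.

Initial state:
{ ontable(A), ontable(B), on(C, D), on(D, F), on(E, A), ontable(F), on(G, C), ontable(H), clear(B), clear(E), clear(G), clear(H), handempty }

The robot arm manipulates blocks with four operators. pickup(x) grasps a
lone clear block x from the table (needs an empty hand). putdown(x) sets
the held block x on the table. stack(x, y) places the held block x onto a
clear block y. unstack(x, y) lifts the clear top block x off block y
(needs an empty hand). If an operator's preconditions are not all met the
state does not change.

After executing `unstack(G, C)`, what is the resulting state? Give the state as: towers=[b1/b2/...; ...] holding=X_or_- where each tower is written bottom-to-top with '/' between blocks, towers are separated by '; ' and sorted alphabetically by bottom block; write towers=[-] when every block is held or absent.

before: towers=[A/E; B; F/D/C/G; H] holding=-
pre[unstack(G, C)]: on(G,C) ✓, clear(G) ✓, handempty ✓
all met → apply unstack(G, C)
after:  towers=[A/E; B; F/D/C; H] holding=G

towers=[A/E; B; F/D/C; H] holding=G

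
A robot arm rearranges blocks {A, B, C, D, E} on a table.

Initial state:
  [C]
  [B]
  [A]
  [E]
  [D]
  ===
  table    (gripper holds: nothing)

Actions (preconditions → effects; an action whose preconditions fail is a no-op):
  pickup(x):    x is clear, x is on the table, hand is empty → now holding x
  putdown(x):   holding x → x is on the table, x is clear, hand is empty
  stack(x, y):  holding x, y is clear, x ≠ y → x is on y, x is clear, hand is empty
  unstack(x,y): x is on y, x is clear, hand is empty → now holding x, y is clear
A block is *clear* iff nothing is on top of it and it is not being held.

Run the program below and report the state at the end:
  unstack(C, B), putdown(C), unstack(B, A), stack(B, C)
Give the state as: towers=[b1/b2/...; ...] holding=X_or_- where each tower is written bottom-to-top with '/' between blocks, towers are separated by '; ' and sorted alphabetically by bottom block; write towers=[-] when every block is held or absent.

step 1 (unstack(C, B)): towers=[D/E/A/B] holding=C
step 2 (putdown(C)): towers=[C; D/E/A/B] holding=-
step 3 (unstack(B, A)): towers=[C; D/E/A] holding=B
step 4 (stack(B, C)): towers=[C/B; D/E/A] holding=-

towers=[C/B; D/E/A] holding=-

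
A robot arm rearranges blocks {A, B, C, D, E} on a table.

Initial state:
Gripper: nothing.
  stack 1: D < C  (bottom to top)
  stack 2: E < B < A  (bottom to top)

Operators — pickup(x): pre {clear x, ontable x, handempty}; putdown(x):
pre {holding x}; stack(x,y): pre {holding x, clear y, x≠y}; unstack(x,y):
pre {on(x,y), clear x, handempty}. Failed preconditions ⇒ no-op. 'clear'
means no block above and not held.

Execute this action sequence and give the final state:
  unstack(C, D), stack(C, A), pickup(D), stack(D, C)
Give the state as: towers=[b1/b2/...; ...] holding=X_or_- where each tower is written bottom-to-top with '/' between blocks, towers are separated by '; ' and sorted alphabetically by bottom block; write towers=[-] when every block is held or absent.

step 1 (unstack(C, D)): towers=[D; E/B/A] holding=C
step 2 (stack(C, A)): towers=[D; E/B/A/C] holding=-
step 3 (pickup(D)): towers=[E/B/A/C] holding=D
step 4 (stack(D, C)): towers=[E/B/A/C/D] holding=-

towers=[E/B/A/C/D] holding=-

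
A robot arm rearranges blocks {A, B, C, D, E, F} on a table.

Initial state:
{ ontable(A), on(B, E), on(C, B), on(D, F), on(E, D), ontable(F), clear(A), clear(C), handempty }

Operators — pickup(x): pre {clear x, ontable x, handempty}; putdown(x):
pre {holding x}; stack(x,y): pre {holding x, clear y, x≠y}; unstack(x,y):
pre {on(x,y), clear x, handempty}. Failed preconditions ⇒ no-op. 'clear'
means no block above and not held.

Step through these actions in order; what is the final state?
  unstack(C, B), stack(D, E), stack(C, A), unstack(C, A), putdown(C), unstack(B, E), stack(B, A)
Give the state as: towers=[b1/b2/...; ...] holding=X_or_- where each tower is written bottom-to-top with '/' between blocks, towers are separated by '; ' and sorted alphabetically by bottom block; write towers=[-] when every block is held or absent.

step 1 (unstack(C, B)): towers=[A; F/D/E/B] holding=C
step 2 (stack(D, E)) [no-op]: towers=[A; F/D/E/B] holding=C
step 3 (stack(C, A)): towers=[A/C; F/D/E/B] holding=-
step 4 (unstack(C, A)): towers=[A; F/D/E/B] holding=C
step 5 (putdown(C)): towers=[A; C; F/D/E/B] holding=-
step 6 (unstack(B, E)): towers=[A; C; F/D/E] holding=B
step 7 (stack(B, A)): towers=[A/B; C; F/D/E] holding=-

towers=[A/B; C; F/D/E] holding=-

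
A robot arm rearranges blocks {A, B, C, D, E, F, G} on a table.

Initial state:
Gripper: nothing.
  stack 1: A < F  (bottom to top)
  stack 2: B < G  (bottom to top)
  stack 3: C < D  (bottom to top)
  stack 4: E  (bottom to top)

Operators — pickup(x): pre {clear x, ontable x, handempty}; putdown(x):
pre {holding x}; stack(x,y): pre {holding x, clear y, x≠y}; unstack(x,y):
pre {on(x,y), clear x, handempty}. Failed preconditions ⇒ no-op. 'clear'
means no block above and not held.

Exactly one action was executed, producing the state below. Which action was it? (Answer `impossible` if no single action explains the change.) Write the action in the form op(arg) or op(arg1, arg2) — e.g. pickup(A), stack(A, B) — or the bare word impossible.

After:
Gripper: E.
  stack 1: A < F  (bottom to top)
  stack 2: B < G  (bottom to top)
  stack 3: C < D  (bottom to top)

pickup(E)

target: towers=[A/F; B/G; C/D] holding=E
     unstack(F, A) → towers=[A; B/G; C/D; E] holding=F
     unstack(G, B) → towers=[A/F; B; C/D; E] holding=G
     unstack(D, C) → towers=[A/F; B/G; C; E] holding=D
         pickup(E) → towers=[A/F; B/G; C/D] holding=E  ← match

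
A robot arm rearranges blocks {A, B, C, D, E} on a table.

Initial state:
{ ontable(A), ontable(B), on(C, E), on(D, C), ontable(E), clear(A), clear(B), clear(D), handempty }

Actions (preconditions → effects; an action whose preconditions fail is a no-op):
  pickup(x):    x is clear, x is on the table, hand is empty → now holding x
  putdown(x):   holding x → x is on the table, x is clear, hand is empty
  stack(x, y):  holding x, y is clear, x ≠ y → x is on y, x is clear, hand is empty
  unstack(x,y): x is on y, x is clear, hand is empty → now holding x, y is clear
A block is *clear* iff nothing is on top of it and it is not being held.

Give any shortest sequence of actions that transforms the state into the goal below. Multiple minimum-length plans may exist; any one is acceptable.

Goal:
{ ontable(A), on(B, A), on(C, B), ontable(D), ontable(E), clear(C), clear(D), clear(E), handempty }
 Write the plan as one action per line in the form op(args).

step 1 (pickup(B)): towers=[A; E/C/D] holding=B
step 2 (stack(B, A)): towers=[A/B; E/C/D] holding=-
step 3 (unstack(D, C)): towers=[A/B; E/C] holding=D
step 4 (putdown(D)): towers=[A/B; D; E/C] holding=-
step 5 (unstack(C, E)): towers=[A/B; D; E] holding=C
step 6 (stack(C, B)): towers=[A/B/C; D; E] holding=-
goal check: towers=[A/B/C; D; E] holding=- — reached (length 6, optimal by BFS)

pickup(B)
stack(B, A)
unstack(D, C)
putdown(D)
unstack(C, E)
stack(C, B)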